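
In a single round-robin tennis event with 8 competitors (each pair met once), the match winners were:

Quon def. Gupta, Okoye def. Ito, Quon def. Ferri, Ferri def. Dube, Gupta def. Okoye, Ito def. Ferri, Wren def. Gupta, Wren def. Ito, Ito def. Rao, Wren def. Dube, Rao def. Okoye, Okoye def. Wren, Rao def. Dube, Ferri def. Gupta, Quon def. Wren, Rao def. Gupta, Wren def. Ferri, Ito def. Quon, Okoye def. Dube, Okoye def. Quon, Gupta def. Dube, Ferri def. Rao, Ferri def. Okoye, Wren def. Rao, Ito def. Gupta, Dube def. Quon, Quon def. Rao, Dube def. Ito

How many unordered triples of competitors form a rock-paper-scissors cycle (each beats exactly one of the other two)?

17

Win totals: Ferri 4, Rao 3, Dube 2, Gupta 2, Wren 5, Ito 4, Quon 4, Okoye 4.
A competitor with w wins dominates both others in C(w,2) triples; summing gives 6 + 3 + 1 + 1 + 10 + 6 + 6 + 6 = 39 transitive triples.
Total triples C(8,3) = 56, so cyclic triples = 56 − 39 = 17.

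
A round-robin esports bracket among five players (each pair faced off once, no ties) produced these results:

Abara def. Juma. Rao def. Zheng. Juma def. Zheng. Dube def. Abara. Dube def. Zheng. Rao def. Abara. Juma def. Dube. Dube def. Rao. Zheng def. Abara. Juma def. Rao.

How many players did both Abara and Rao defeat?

0

Abara beat: Juma.
Rao beat: Zheng, Abara.
No one was beaten by both.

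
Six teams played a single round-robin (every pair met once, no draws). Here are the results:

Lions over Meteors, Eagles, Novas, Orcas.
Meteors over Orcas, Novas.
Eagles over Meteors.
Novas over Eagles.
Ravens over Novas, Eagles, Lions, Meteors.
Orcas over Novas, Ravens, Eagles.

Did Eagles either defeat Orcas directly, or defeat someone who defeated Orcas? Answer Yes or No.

Eagles did not beat Orcas directly.
Eagles beat Meteors. Of those, Meteors beat Orcas.

Yes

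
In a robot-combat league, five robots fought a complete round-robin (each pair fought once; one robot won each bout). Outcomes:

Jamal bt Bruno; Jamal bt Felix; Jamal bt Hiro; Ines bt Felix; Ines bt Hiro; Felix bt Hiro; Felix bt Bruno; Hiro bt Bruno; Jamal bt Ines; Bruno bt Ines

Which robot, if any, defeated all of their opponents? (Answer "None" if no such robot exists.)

Jamal

Jamal has 4 wins out of 4 opponents — a perfect record.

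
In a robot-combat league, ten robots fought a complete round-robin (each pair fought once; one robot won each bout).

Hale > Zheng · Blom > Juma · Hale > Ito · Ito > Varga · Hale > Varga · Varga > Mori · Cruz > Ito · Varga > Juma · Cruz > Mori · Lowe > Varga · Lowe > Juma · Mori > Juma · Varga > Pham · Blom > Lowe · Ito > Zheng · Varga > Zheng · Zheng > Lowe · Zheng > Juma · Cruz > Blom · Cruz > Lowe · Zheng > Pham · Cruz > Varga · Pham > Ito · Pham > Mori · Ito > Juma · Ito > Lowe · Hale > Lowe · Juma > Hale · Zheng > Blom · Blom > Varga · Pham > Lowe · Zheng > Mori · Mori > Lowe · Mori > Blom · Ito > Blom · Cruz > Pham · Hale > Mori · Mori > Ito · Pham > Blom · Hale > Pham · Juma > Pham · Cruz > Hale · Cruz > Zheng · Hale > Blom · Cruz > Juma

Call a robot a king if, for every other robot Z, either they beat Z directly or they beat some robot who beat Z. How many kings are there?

1

Mori cannot reach Cruz in two steps.
Cruz reaches everyone (king).
Pham cannot reach Cruz, Hale in two steps.
Zheng cannot reach Cruz in two steps.
Hale cannot reach Cruz in two steps.
Ito cannot reach Cruz in two steps.
Varga cannot reach Cruz in two steps.
Blom cannot reach Cruz, Ito in two steps.
Juma cannot reach Cruz in two steps.
Lowe cannot reach Cruz, Ito, Blom in two steps.
Kings: Cruz — 1.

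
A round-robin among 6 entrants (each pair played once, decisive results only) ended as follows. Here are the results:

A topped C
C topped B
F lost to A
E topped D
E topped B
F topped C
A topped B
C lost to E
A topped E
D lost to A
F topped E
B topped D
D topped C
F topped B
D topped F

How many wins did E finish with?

3

E's results: beat B, C, D; lost to A, F.
That is 3 wins.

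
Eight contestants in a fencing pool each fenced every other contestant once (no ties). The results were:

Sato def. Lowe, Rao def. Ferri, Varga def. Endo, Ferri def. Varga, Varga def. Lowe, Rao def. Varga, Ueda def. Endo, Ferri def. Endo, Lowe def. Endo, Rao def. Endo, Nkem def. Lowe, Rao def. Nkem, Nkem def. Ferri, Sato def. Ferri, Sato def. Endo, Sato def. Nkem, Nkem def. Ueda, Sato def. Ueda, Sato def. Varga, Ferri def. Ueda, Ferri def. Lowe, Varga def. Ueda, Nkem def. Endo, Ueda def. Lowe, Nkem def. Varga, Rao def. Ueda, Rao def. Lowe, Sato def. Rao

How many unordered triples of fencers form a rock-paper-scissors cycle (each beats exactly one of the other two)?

Win totals: Ueda 2, Sato 7, Ferri 4, Varga 3, Nkem 5, Endo 0, Lowe 1, Rao 6.
A fencer with w wins dominates both others in C(w,2) triples; summing gives 1 + 21 + 6 + 3 + 10 + 0 + 0 + 15 = 56 transitive triples.
Total triples C(8,3) = 56, so cyclic triples = 56 − 56 = 0.

0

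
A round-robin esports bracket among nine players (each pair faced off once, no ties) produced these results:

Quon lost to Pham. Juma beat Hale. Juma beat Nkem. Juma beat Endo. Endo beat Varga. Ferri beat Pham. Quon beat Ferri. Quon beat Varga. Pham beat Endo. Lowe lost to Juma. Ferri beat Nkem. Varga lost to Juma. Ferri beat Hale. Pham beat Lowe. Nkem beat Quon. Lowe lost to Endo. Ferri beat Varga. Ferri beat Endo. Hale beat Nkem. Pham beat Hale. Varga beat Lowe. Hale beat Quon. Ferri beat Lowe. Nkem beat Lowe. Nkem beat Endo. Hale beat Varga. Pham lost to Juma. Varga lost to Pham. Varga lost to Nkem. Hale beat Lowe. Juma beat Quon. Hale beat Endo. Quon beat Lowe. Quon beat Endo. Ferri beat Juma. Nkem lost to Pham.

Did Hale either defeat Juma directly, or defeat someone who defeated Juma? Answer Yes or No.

No

Hale did not beat Juma directly.
Hale beat Nkem, Lowe, Varga, Endo, Quon, but each of them lost to Juma. No two-step path.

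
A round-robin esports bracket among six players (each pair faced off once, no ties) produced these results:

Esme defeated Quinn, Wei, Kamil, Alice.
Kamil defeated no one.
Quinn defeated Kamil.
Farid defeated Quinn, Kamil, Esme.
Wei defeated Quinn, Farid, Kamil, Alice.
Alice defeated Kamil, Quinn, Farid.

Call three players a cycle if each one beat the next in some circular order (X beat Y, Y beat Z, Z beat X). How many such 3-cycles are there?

2

Win totals: Farid 3, Quinn 1, Wei 4, Esme 4, Alice 3, Kamil 0.
A player with w wins dominates both others in C(w,2) triples; summing gives 3 + 0 + 6 + 6 + 3 + 0 = 18 transitive triples.
Total triples C(6,3) = 20, so cyclic triples = 20 − 18 = 2.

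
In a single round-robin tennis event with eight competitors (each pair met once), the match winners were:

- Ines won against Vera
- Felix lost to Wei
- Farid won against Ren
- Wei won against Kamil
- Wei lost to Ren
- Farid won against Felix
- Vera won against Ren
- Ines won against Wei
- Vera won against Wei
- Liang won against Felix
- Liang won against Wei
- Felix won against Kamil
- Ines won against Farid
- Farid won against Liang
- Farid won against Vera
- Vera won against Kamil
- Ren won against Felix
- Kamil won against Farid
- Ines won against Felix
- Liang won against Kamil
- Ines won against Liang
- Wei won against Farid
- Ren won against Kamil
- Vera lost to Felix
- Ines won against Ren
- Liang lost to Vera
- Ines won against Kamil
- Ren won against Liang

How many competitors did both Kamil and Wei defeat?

1

Kamil beat: Farid.
Wei beat: Farid, Kamil, Felix.
Both beat: Farid — 1.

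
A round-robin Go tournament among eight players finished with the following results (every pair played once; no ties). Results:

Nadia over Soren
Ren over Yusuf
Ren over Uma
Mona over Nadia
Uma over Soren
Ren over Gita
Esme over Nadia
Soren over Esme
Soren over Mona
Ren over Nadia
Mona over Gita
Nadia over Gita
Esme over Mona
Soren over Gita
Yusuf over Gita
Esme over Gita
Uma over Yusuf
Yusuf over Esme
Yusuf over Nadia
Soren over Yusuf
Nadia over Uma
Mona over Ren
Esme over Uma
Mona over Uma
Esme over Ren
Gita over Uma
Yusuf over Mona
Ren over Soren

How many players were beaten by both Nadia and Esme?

2

Nadia beat: Gita, Uma, Soren.
Esme beat: Gita, Mona, Nadia, Uma, Ren.
Both beat: Gita, Uma — 2.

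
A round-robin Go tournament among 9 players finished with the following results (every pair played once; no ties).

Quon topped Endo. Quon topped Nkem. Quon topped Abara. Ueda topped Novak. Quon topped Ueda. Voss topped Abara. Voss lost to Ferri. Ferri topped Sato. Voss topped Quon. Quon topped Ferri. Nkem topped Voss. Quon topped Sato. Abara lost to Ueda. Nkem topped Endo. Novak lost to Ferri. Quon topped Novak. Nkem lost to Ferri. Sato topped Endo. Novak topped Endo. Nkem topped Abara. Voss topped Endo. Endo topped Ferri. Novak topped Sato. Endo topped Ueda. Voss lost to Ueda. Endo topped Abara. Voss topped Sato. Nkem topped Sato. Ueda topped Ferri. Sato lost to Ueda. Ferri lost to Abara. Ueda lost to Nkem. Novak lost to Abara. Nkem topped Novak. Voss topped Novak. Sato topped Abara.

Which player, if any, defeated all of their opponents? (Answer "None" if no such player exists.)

None

Highest win total is Quon with 7 (out of 8 possible).
Quon lost to Voss, so no player went undefeated.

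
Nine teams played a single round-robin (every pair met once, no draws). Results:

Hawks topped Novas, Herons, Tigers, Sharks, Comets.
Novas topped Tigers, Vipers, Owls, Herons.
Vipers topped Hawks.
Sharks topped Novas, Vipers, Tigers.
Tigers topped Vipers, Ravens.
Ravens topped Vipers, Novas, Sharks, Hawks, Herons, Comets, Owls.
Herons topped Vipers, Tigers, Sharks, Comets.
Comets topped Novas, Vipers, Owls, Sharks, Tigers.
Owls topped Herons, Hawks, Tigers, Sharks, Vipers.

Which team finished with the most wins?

Ravens

Win totals: Comets 5, Owls 5, Vipers 1, Tigers 2, Sharks 3, Herons 4, Ravens 7, Hawks 5, Novas 4.
Ravens leads with 7 wins (next highest: 5).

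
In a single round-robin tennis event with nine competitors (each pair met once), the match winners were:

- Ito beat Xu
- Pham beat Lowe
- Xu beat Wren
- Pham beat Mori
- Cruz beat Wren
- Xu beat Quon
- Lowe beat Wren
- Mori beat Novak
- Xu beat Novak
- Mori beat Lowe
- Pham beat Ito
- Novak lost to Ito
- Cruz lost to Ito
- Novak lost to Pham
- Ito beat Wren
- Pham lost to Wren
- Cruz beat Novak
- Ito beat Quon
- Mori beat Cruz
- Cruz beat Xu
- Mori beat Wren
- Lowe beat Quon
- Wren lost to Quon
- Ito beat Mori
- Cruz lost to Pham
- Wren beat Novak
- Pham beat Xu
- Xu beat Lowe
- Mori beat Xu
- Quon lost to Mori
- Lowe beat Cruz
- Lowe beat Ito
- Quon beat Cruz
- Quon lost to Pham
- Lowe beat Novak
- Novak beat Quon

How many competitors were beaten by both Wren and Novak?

Wren beat: Novak, Pham.
Novak beat: Quon.
No one was beaten by both.

0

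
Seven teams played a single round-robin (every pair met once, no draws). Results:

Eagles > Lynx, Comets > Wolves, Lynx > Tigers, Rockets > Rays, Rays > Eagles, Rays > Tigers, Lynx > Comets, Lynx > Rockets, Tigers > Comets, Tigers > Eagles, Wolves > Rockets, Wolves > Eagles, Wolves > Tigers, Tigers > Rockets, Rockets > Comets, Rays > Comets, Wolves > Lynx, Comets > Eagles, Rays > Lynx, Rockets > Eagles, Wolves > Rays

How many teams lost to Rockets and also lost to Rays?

Rockets beat: Rays, Eagles, Comets.
Rays beat: Tigers, Eagles, Comets, Lynx.
Both beat: Eagles, Comets — 2.

2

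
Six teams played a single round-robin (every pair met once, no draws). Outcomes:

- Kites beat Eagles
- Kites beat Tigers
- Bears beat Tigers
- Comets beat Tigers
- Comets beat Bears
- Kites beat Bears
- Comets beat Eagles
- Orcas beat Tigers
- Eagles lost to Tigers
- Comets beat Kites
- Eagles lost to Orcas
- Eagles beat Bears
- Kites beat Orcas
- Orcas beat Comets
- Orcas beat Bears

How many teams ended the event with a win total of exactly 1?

Win totals: Kites 4, Eagles 1, Bears 1, Comets 4, Tigers 1, Orcas 4.
Exactly 1: Eagles, Bears, Tigers — 3 teams.

3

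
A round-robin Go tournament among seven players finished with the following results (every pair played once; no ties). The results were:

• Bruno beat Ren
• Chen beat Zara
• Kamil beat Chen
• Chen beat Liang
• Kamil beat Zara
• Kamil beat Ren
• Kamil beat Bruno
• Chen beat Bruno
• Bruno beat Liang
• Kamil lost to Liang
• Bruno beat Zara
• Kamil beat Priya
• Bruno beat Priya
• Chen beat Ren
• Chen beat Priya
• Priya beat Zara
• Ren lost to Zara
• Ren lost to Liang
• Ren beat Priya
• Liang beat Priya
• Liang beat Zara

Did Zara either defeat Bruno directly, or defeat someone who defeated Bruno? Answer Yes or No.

Zara did not beat Bruno directly.
Zara beat Ren, but each of them lost to Bruno. No two-step path.

No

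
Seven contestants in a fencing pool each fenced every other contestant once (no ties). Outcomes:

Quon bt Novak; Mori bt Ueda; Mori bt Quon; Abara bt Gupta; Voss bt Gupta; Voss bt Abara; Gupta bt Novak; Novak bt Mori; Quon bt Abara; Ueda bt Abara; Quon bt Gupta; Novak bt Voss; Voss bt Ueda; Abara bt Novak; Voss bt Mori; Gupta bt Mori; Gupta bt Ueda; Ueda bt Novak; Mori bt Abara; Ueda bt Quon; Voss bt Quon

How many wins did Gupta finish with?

3

Gupta's results: beat Novak, Mori, Ueda; lost to Voss, Quon, Abara.
That is 3 wins.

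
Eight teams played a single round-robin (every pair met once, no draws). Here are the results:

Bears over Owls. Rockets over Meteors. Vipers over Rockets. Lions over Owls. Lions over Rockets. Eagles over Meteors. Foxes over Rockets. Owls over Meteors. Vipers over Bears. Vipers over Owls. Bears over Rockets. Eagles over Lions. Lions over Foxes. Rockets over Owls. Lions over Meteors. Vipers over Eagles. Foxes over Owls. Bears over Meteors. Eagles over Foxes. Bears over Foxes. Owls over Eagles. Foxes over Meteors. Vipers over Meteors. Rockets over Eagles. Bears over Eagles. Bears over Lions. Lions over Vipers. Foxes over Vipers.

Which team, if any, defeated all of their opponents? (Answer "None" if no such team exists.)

Highest win total is Bears with 6 (out of 7 possible).
Bears lost to Vipers, so no team went undefeated.

None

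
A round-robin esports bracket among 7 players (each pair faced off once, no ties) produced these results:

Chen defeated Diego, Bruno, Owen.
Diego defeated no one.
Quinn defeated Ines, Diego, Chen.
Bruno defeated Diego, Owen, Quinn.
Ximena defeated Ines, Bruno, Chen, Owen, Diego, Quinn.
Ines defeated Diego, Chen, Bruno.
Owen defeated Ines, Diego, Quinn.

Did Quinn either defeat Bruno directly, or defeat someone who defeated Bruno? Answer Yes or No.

Quinn did not beat Bruno directly.
Quinn beat Chen, Diego, Ines. Of those, Chen beat Bruno.

Yes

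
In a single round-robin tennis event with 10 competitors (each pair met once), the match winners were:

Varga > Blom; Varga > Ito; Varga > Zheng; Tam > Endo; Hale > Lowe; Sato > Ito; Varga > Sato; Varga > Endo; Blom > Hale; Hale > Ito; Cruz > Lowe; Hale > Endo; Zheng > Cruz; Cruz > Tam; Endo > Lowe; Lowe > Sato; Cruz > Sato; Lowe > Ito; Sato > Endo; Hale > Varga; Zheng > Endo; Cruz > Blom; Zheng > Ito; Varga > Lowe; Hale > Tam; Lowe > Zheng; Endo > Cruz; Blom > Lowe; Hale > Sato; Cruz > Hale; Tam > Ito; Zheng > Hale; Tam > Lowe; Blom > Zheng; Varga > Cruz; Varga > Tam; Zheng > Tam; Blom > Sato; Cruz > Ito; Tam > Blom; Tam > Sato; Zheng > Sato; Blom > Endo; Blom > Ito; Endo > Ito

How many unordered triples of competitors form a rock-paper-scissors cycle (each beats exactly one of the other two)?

Win totals: Endo 3, Zheng 6, Lowe 3, Blom 6, Cruz 6, Varga 8, Tam 5, Ito 0, Hale 6, Sato 2.
A competitor with w wins dominates both others in C(w,2) triples; summing gives 3 + 15 + 3 + 15 + 15 + 28 + 10 + 0 + 15 + 1 = 105 transitive triples.
Total triples C(10,3) = 120, so cyclic triples = 120 − 105 = 15.

15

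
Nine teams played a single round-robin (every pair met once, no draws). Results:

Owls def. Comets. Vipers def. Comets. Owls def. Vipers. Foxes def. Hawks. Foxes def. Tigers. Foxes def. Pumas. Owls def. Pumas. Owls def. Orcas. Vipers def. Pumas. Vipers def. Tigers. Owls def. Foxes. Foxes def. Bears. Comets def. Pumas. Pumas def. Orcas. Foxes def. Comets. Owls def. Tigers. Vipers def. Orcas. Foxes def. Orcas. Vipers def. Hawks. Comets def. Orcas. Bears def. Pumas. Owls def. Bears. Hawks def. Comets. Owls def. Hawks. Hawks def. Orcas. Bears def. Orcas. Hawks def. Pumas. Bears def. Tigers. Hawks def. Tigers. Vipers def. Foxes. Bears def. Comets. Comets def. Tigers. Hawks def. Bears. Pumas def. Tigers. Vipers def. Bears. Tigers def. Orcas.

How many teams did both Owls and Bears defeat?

Owls beat: Pumas, Orcas, Bears, Hawks, Vipers, Comets, Tigers, Foxes.
Bears beat: Pumas, Orcas, Comets, Tigers.
Both beat: Pumas, Orcas, Comets, Tigers — 4.

4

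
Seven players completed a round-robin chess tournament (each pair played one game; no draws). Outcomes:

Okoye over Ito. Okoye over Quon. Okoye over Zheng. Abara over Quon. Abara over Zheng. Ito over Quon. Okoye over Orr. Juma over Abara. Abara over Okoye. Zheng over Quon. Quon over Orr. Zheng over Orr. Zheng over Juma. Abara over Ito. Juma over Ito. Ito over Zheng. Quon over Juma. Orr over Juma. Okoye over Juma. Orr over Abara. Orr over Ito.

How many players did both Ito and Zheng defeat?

1

Ito beat: Zheng, Quon.
Zheng beat: Quon, Juma, Orr.
Both beat: Quon — 1.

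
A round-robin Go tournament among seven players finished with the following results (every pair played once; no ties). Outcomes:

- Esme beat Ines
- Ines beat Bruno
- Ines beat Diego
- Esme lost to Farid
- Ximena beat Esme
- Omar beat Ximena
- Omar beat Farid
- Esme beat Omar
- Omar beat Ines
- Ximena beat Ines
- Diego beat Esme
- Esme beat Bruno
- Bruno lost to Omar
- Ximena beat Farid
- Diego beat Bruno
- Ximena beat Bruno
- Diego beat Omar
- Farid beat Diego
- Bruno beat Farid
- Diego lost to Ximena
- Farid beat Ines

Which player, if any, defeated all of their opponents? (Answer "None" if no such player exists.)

None

Highest win total is Ximena with 5 (out of 6 possible).
Ximena lost to Omar, so no player went undefeated.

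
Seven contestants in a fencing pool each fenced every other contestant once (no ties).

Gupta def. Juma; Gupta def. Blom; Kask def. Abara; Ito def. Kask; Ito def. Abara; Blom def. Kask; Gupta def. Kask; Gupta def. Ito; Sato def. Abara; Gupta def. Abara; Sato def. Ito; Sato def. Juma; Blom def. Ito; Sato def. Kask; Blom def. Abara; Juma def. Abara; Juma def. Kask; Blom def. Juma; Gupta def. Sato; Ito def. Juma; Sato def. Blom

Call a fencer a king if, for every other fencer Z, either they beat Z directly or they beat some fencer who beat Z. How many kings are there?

Gupta reaches everyone (king).
Kask cannot reach Gupta, Sato, Juma, Blom, Ito in two steps.
Sato cannot reach Gupta in two steps.
Juma cannot reach Gupta, Sato, Blom, Ito in two steps.
Blom cannot reach Gupta, Sato in two steps.
Abara cannot reach Gupta, Kask, Sato, Juma, Blom, Ito in two steps.
Ito cannot reach Gupta, Sato, Blom in two steps.
Kings: Gupta — 1.

1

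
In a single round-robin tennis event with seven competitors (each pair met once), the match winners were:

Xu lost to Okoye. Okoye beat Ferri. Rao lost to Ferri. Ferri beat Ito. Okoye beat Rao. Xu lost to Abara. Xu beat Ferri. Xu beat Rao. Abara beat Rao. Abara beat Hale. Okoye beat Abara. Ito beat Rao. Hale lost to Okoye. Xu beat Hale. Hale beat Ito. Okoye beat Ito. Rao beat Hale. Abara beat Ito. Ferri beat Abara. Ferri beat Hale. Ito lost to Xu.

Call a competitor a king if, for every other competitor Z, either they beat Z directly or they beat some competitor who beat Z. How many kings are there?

Ferri cannot reach Okoye in two steps.
Xu cannot reach Okoye in two steps.
Ito cannot reach Ferri, Xu, Abara, Okoye in two steps.
Hale cannot reach Ferri, Xu, Abara, Okoye in two steps.
Abara cannot reach Okoye in two steps.
Okoye reaches everyone (king).
Rao cannot reach Ferri, Xu, Abara, Okoye in two steps.
Kings: Okoye — 1.

1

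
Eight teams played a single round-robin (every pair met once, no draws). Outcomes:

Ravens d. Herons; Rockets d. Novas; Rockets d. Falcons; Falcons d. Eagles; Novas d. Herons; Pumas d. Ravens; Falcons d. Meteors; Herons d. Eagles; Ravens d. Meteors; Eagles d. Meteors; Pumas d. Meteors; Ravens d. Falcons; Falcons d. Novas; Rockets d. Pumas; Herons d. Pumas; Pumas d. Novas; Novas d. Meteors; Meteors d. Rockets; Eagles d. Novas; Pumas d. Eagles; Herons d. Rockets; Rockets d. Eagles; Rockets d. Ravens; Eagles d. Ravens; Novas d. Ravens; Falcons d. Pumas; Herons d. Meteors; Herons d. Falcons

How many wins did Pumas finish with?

Pumas' results: beat Eagles, Ravens, Meteors, Novas; lost to Herons, Rockets, Falcons.
That is 4 wins.

4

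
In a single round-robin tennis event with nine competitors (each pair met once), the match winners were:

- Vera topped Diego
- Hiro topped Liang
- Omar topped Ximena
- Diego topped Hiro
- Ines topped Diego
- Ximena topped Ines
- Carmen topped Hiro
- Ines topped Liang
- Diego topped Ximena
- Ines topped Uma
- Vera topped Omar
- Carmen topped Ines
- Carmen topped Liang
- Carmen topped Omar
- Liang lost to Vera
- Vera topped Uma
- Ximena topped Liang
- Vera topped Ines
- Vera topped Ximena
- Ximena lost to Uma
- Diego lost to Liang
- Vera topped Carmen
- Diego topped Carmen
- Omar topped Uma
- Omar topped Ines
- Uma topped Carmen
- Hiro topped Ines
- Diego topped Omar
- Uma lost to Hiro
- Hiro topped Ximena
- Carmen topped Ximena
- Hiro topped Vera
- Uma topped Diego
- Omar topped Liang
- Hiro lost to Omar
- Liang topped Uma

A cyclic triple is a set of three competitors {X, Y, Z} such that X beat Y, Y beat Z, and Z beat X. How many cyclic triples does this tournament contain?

Win totals: Liang 2, Ximena 2, Uma 3, Carmen 5, Diego 4, Hiro 5, Vera 7, Ines 3, Omar 5.
A competitor with w wins dominates both others in C(w,2) triples; summing gives 1 + 1 + 3 + 10 + 6 + 10 + 21 + 3 + 10 = 65 transitive triples.
Total triples C(9,3) = 84, so cyclic triples = 84 − 65 = 19.

19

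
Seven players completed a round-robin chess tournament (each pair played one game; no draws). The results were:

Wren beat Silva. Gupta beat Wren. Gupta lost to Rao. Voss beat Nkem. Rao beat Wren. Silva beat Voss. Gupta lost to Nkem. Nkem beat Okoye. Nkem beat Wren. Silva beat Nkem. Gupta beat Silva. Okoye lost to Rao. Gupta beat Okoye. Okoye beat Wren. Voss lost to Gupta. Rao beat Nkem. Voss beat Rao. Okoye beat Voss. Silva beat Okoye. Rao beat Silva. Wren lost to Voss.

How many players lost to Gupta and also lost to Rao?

3

Gupta beat: Voss, Okoye, Wren, Silva.
Rao beat: Gupta, Okoye, Wren, Silva, Nkem.
Both beat: Okoye, Wren, Silva — 3.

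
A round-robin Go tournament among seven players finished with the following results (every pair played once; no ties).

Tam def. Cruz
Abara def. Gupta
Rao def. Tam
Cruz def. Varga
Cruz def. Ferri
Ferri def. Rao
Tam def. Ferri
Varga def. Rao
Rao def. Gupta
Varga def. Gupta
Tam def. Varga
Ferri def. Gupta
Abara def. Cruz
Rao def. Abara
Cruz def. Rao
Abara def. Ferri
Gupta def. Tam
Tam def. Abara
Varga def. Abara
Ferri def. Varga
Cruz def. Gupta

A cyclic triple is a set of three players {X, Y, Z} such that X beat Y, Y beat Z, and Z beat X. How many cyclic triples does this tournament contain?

Win totals: Cruz 4, Rao 3, Tam 4, Gupta 1, Ferri 3, Varga 3, Abara 3.
A player with w wins dominates both others in C(w,2) triples; summing gives 6 + 3 + 6 + 0 + 3 + 3 + 3 = 24 transitive triples.
Total triples C(7,3) = 35, so cyclic triples = 35 − 24 = 11.

11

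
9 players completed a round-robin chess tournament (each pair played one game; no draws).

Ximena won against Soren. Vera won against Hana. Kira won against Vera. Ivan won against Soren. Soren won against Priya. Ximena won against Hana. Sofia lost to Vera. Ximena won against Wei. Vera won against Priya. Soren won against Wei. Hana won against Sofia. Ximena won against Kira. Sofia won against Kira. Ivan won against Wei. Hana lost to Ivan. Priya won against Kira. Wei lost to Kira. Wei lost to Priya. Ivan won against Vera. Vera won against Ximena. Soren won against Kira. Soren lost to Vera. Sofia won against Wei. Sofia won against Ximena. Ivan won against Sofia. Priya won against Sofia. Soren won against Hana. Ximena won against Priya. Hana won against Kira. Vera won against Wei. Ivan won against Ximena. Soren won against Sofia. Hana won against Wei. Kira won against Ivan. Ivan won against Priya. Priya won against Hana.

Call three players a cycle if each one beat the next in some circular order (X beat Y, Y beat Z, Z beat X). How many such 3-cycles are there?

13

Win totals: Priya 4, Wei 0, Soren 5, Hana 3, Ximena 5, Sofia 3, Vera 6, Kira 3, Ivan 7.
A player with w wins dominates both others in C(w,2) triples; summing gives 6 + 0 + 10 + 3 + 10 + 3 + 15 + 3 + 21 = 71 transitive triples.
Total triples C(9,3) = 84, so cyclic triples = 84 − 71 = 13.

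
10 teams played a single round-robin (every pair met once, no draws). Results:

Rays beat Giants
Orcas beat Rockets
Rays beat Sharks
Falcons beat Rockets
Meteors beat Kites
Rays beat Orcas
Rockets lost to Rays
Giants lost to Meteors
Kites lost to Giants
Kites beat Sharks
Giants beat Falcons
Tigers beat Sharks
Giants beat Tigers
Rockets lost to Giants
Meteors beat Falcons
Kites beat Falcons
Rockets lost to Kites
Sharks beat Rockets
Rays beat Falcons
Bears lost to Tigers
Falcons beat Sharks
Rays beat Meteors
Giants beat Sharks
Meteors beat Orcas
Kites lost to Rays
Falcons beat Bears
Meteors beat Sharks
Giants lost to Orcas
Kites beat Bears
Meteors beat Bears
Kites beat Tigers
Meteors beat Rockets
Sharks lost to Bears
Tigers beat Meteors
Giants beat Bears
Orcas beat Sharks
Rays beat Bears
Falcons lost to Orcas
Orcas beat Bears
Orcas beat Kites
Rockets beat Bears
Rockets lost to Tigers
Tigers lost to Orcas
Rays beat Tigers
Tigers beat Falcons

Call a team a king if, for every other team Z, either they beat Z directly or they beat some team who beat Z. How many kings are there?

1

Giants cannot reach Orcas, Rays in two steps.
Kites cannot reach Giants, Orcas, Rays in two steps.
Orcas cannot reach Rays in two steps.
Sharks cannot reach Giants, Kites, Orcas, Tigers, Rays, Falcons, Meteors in two steps.
Tigers cannot reach Rays in two steps.
Rays reaches everyone (king).
Falcons cannot reach Giants, Kites, Orcas, Tigers, Rays, Meteors in two steps.
Bears cannot reach Giants, Kites, Orcas, Tigers, Rays, Falcons, Meteors in two steps.
Rockets cannot reach Giants, Kites, Orcas, Tigers, Rays, Falcons, Meteors in two steps.
Meteors cannot reach Rays in two steps.
Kings: Rays — 1.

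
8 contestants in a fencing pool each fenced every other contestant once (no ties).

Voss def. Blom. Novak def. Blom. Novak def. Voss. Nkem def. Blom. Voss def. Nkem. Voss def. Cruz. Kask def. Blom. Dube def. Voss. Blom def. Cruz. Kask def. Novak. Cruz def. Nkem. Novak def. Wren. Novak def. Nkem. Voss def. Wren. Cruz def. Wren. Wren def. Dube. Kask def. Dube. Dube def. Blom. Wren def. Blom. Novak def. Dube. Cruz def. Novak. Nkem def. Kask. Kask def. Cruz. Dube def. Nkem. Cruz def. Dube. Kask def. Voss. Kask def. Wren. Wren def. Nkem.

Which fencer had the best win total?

Win totals: Cruz 4, Dube 3, Wren 3, Nkem 2, Kask 6, Voss 4, Novak 5, Blom 1.
Kask leads with 6 wins (next highest: 5).

Kask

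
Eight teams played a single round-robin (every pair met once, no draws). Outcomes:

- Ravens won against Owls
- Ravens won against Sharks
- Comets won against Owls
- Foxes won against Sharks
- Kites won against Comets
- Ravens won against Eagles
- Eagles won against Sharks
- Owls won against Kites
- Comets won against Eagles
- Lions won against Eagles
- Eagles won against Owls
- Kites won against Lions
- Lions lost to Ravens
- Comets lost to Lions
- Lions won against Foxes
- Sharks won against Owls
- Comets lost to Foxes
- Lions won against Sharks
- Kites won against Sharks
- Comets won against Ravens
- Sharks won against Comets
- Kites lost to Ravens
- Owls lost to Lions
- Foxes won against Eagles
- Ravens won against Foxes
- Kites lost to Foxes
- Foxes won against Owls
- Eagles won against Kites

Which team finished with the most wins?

Win totals: Ravens 6, Comets 3, Lions 5, Kites 3, Sharks 2, Owls 1, Eagles 3, Foxes 5.
Ravens leads with 6 wins (next highest: 5).

Ravens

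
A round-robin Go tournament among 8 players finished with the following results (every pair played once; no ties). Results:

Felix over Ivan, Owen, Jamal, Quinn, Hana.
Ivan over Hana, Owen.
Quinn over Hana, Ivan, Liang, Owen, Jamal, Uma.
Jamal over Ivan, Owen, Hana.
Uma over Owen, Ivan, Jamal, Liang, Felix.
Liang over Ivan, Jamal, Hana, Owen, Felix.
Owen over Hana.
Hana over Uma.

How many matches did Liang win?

5

Liang's results: beat Owen, Ivan, Hana, Jamal, Felix; lost to Quinn, Uma.
That is 5 wins.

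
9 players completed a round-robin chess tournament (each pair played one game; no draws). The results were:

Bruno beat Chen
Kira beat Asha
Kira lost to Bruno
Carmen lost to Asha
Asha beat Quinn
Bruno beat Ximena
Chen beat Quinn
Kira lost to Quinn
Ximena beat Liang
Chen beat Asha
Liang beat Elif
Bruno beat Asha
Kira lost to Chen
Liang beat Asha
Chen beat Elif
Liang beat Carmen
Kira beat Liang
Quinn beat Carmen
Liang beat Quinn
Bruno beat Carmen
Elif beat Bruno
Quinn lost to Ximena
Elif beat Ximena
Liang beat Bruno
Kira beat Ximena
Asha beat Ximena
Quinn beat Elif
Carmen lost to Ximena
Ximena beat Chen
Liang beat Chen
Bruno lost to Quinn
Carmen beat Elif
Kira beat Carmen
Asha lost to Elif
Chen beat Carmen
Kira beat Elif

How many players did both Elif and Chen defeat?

Elif beat: Ximena, Bruno, Asha.
Chen beat: Carmen, Elif, Quinn, Kira, Asha.
Both beat: Asha — 1.

1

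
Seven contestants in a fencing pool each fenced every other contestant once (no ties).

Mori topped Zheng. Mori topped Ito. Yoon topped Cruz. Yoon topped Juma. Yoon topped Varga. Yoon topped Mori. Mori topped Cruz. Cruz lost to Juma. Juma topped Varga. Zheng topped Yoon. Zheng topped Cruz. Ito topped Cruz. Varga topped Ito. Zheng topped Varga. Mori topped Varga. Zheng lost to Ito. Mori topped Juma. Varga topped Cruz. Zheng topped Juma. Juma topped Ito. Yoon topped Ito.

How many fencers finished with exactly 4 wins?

Win totals: Ito 2, Varga 2, Juma 3, Cruz 0, Zheng 4, Mori 5, Yoon 5.
Exactly 4: Zheng — 1 fencer.

1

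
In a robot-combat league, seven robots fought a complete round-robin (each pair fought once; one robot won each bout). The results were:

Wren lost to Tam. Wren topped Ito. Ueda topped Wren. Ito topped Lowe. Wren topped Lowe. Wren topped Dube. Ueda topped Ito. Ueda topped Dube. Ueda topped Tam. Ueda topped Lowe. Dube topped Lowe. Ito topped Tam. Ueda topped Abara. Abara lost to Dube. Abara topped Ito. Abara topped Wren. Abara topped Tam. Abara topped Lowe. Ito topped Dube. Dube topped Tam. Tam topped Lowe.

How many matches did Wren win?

3

Wren's results: beat Ito, Dube, Lowe; lost to Ueda, Tam, Abara.
That is 3 wins.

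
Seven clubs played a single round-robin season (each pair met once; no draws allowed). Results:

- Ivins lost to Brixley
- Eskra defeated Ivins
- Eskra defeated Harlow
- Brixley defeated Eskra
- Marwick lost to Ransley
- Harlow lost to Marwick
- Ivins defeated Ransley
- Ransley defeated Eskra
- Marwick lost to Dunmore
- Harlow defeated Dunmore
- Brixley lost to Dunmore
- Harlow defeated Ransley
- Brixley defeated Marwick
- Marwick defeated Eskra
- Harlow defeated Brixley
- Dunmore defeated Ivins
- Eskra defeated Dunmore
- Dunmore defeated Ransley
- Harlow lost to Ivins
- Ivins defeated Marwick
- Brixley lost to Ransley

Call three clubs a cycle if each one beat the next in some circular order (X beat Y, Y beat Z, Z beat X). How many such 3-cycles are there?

13

Win totals: Ransley 3, Eskra 3, Dunmore 4, Marwick 2, Ivins 3, Brixley 3, Harlow 3.
A club with w wins dominates both others in C(w,2) triples; summing gives 3 + 3 + 6 + 1 + 3 + 3 + 3 = 22 transitive triples.
Total triples C(7,3) = 35, so cyclic triples = 35 − 22 = 13.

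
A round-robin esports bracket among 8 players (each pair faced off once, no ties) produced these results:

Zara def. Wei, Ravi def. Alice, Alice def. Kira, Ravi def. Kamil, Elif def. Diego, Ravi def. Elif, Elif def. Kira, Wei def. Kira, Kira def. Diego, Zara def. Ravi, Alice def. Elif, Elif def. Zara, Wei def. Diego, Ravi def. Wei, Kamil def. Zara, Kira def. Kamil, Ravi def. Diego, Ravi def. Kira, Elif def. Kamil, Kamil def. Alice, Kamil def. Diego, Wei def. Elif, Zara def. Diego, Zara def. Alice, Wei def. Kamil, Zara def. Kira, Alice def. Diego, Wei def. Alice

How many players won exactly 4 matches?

1

Win totals: Kamil 3, Diego 0, Wei 5, Kira 2, Elif 4, Alice 3, Zara 5, Ravi 6.
Exactly 4: Elif — 1 player.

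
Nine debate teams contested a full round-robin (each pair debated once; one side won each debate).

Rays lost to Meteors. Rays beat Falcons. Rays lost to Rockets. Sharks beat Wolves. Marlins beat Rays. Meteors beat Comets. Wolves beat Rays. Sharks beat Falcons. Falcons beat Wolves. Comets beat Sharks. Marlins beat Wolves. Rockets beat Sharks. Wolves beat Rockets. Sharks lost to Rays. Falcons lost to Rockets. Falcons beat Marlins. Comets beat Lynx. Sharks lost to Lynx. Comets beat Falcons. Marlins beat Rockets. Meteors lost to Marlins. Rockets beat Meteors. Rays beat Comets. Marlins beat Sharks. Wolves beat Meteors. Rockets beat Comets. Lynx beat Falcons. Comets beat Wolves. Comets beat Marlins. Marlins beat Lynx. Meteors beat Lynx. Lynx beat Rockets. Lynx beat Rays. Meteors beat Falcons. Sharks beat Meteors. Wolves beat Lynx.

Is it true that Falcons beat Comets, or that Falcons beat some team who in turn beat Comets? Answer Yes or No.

No

Falcons did not beat Comets directly.
Falcons beat Marlins, Wolves, but each of them lost to Comets. No two-step path.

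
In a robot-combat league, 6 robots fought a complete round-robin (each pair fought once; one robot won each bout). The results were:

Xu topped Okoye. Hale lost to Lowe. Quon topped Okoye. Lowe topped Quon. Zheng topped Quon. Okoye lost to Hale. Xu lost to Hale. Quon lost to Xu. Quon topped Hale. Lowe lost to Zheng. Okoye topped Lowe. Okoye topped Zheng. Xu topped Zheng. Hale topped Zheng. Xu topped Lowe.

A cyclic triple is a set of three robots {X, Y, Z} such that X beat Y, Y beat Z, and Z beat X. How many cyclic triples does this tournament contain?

Win totals: Okoye 2, Zheng 2, Xu 4, Hale 3, Lowe 2, Quon 2.
A robot with w wins dominates both others in C(w,2) triples; summing gives 1 + 1 + 6 + 3 + 1 + 1 = 13 transitive triples.
Total triples C(6,3) = 20, so cyclic triples = 20 − 13 = 7.

7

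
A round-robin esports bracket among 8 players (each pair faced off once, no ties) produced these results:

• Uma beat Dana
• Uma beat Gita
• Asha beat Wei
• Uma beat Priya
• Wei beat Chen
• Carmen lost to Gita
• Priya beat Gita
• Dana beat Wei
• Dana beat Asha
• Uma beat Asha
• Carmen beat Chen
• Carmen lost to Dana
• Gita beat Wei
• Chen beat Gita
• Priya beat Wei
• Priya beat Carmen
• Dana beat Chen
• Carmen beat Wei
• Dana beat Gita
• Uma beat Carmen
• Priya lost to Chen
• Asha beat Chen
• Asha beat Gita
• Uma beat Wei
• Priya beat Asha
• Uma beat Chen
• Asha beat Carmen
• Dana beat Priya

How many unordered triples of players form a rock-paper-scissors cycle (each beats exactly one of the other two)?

Win totals: Dana 6, Gita 2, Chen 2, Priya 4, Asha 4, Carmen 2, Wei 1, Uma 7.
A player with w wins dominates both others in C(w,2) triples; summing gives 15 + 1 + 1 + 6 + 6 + 1 + 0 + 21 = 51 transitive triples.
Total triples C(8,3) = 56, so cyclic triples = 56 − 51 = 5.

5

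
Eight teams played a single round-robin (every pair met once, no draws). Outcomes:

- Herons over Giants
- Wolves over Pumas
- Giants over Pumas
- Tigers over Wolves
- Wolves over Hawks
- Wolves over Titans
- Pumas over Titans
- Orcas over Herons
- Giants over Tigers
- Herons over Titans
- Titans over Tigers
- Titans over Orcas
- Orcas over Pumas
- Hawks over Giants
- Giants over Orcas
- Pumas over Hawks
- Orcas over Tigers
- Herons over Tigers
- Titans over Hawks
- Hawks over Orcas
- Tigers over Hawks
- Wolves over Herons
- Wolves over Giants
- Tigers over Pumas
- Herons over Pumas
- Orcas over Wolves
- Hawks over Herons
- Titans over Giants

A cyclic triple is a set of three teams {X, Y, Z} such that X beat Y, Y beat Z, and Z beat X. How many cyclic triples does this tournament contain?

Win totals: Giants 3, Tigers 3, Hawks 3, Pumas 2, Wolves 5, Titans 4, Orcas 4, Herons 4.
A team with w wins dominates both others in C(w,2) triples; summing gives 3 + 3 + 3 + 1 + 10 + 6 + 6 + 6 = 38 transitive triples.
Total triples C(8,3) = 56, so cyclic triples = 56 − 38 = 18.

18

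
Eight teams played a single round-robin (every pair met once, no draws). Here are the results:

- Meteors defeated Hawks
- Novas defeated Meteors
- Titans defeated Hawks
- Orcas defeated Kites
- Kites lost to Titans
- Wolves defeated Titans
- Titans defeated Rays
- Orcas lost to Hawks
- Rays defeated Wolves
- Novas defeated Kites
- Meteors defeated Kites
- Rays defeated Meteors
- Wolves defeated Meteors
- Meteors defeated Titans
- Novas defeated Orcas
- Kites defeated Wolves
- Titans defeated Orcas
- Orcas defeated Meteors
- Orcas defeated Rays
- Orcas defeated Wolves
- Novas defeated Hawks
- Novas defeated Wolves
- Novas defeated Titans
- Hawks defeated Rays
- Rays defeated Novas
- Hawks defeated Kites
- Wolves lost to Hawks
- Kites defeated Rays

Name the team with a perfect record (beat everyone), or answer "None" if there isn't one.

Highest win total is Novas with 6 (out of 7 possible).
Novas lost to Rays, so no team went undefeated.

None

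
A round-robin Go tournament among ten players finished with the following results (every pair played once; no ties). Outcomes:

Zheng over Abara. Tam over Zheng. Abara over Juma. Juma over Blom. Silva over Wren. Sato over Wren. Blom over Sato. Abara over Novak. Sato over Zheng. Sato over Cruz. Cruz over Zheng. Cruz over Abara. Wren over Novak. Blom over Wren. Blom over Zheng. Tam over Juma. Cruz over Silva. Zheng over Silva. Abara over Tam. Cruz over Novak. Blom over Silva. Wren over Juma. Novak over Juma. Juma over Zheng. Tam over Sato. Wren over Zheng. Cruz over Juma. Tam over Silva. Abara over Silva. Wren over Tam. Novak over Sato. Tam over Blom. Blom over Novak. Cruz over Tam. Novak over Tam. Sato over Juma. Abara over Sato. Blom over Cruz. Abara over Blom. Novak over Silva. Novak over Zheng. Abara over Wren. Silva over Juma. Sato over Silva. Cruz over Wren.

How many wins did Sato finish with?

Sato's results: beat Silva, Zheng, Cruz, Wren, Juma; lost to Tam, Blom, Novak, Abara.
That is 5 wins.

5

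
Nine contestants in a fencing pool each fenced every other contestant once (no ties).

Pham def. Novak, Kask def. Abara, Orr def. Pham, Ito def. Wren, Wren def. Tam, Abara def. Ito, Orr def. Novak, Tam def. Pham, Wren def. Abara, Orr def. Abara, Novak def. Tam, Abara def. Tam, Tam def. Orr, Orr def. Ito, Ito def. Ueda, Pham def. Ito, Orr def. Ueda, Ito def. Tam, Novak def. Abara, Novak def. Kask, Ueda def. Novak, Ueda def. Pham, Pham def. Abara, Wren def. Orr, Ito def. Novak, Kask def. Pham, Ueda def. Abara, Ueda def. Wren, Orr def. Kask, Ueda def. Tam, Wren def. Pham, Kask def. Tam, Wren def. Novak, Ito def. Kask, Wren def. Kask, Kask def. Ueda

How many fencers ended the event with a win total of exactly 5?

Win totals: Kask 4, Pham 3, Tam 2, Wren 6, Orr 6, Abara 2, Ito 5, Ueda 5, Novak 3.
Exactly 5: Ito, Ueda — 2 fencers.

2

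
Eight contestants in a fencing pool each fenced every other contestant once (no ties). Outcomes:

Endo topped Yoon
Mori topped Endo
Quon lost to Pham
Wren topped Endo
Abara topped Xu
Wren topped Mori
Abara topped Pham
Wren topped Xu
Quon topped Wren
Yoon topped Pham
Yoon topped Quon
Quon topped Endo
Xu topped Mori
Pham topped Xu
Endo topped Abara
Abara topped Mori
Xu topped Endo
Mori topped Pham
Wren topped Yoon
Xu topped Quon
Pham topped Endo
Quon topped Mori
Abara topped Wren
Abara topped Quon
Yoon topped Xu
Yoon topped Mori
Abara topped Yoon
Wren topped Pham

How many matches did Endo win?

2

Endo's results: beat Yoon, Abara; lost to Mori, Wren, Quon, Xu, Pham.
That is 2 wins.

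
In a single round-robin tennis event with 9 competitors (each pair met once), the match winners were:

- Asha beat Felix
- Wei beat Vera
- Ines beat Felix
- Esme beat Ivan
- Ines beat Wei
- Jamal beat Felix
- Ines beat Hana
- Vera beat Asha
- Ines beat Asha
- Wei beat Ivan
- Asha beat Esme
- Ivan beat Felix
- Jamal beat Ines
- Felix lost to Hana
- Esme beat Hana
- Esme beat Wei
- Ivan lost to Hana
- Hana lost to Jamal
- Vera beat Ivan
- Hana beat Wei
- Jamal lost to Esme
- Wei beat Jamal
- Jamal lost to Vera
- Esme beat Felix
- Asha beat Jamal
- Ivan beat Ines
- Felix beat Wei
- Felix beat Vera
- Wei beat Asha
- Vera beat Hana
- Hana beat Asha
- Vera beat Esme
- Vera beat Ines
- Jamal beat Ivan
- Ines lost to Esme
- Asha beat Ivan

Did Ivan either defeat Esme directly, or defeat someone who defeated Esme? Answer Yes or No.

No

Ivan did not beat Esme directly.
Ivan beat Felix, Ines, but each of them lost to Esme. No two-step path.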